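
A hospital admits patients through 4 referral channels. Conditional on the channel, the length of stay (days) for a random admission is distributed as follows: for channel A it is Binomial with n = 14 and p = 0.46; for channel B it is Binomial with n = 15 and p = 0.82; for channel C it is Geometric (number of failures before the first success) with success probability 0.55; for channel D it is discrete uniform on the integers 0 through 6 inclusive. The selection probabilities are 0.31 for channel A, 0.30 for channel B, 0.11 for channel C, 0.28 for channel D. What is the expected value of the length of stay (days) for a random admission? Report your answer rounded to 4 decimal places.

6.6164

Component means — A: 6.44; B: 12.3; C: 0.818182; D: 3.
E[X] = 0.31·6.44 + 0.3·12.3 + 0.11·0.818182 + 0.28·3 = 6.6164.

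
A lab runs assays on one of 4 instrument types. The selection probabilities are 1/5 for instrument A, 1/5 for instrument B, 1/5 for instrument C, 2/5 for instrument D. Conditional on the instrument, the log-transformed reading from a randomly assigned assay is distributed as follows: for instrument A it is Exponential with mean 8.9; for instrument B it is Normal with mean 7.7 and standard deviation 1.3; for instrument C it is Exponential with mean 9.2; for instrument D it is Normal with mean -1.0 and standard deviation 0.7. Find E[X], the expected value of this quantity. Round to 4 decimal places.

Component means — A: 8.9; B: 7.7; C: 9.2; D: -1.
E[X] = 0.2·8.9 + 0.2·7.7 + 0.2·9.2 + 0.4·-1 = 4.76.

4.7600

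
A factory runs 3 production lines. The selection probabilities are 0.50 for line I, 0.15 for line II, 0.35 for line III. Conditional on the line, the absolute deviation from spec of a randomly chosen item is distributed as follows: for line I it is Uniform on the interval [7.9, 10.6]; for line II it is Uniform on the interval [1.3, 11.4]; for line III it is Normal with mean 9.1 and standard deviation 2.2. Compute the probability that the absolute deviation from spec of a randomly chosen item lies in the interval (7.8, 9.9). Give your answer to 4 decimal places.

0.5292

Conditional on each line, P(7.8 < X < 9.9): I: 0.740741; II: 0.207921; III: 0.364645.
By total probability, P(7.8 < X < 9.9) = 0.5·0.740741 + 0.15·0.207921 + 0.35·0.364645 = 0.529184.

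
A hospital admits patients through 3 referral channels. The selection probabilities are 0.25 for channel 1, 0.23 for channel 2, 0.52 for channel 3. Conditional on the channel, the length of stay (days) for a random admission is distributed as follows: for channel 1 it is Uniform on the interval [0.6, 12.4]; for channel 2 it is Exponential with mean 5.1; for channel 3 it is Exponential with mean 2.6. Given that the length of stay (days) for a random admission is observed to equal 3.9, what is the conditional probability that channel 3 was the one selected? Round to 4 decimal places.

Likelihoods f(3.9 | ·): 1: 0.0847458; 2: 0.0912688; 3: 0.0858193.
Posterior ∝ prior × likelihood. Numerator for 3: 0.52·0.0858193 = 0.044626.
Normalizing constant: 0.25·0.0847458 + 0.23·0.0912688 + 0.52·0.0858193 = 0.0868043.
P(3 | observation) = 0.044626 / 0.0868043 = 0.514099.

0.5141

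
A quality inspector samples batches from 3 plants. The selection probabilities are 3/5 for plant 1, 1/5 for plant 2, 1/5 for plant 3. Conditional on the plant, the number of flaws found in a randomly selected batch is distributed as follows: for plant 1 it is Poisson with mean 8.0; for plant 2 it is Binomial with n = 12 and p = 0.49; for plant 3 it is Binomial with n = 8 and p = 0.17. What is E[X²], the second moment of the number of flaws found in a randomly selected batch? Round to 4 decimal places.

For each component E[X²] = Var + (mean)², giving 1: 72; 2: 37.5732; 3: 2.9784.
Overall E[X²] = 0.6·72 + 0.2·37.5732 + 0.2·2.9784 = 51.3103.

51.3103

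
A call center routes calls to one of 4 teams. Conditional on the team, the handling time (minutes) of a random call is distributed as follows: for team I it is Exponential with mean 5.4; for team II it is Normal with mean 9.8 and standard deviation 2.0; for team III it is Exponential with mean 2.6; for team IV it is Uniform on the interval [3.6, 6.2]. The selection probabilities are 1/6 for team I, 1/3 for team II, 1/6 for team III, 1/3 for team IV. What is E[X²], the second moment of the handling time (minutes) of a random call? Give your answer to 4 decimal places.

53.5111

For each component E[X²] = Var + (mean)², giving I: 58.32; II: 100.04; III: 13.52; IV: 24.5733.
Overall E[X²] = 0.166667·58.32 + 0.333333·100.04 + 0.166667·13.52 + 0.333333·24.5733 = 53.5111.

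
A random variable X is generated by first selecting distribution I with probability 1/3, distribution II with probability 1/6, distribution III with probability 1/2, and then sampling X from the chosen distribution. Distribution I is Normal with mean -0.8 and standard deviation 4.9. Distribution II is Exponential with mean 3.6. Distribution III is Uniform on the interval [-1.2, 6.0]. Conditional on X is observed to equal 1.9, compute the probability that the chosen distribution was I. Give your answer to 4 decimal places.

0.1942

Likelihoods f(1.9 | ·): I: 0.0699492; II: 0.163865; III: 0.138889.
Posterior ∝ prior × likelihood. Numerator for I: 0.333333·0.0699492 = 0.0233164.
Normalizing constant: 0.333333·0.0699492 + 0.166667·0.163865 + 0.5·0.138889 = 0.120072.
P(I | observation) = 0.0233164 / 0.120072 = 0.194187.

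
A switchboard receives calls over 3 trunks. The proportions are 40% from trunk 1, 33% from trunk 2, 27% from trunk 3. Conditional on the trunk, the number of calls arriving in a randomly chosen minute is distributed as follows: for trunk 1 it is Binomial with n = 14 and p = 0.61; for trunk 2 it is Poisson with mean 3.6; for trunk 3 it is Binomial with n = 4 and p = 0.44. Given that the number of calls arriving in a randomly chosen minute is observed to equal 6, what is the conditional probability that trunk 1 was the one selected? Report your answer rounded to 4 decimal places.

0.5485

Likelihoods P(X=6 | ·): 1: 0.082804; 2: 0.0826081; 3: 0.
Posterior ∝ prior × likelihood. Numerator for 1: 0.4·0.082804 = 0.0331216.
Normalizing constant: 0.4·0.082804 + 0.33·0.0826081 + 0.27·0 = 0.0603822.
P(1 | observation) = 0.0331216 / 0.0603822 = 0.548532.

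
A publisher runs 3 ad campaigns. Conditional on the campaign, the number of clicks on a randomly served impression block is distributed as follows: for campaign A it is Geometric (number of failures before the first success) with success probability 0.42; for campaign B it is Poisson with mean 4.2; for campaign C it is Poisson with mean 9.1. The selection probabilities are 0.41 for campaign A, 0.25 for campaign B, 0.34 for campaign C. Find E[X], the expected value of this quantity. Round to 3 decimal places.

4.710

Component means — A: 1.38095; B: 4.2; C: 9.1.
E[X] = 0.41·1.38095 + 0.25·4.2 + 0.34·9.1 = 4.71019.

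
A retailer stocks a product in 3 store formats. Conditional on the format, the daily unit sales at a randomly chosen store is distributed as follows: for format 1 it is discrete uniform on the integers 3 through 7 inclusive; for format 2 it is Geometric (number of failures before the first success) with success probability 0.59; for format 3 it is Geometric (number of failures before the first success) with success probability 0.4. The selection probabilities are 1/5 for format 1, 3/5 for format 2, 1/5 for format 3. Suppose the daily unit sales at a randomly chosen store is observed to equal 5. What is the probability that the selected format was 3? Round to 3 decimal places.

Likelihoods P(X=5 | ·): 1: 0.2; 2: 0.00683552; 3: 0.031104.
Posterior ∝ prior × likelihood. Numerator for 3: 0.2·0.031104 = 0.0062208.
Normalizing constant: 0.2·0.2 + 0.6·0.00683552 + 0.2·0.031104 = 0.0503221.
P(3 | observation) = 0.0062208 / 0.0503221 = 0.12362.

0.124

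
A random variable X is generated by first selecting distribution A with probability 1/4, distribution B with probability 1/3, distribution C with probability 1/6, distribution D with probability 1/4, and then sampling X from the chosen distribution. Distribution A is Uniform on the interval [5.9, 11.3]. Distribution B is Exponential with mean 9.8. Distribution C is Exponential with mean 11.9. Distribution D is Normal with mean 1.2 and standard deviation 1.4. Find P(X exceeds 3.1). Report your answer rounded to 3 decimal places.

Conditional on each component, P(X > 3.1): A: 1; B: 0.728821; C: 0.770663; D: 0.0873679.
By total probability, P(X > 3.1) = 0.25·1 + 0.333333·0.728821 + 0.166667·0.770663 + 0.25·0.0873679 = 0.643226.

0.643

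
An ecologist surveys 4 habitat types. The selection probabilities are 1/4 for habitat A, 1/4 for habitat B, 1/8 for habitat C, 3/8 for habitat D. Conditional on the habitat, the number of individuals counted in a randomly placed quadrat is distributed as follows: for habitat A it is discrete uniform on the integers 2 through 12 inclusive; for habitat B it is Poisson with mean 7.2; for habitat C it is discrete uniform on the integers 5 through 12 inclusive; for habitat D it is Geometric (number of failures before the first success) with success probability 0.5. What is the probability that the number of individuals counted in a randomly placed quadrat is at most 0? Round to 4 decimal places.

0.1877

Conditional on each habitat, P(X ≤ 0): A: 0; B: 0.000746586; C: 0; D: 0.5.
By total probability, P(X ≤ 0) = 0.25·0 + 0.25·0.000746586 + 0.125·0 + 0.375·0.5 = 0.187687.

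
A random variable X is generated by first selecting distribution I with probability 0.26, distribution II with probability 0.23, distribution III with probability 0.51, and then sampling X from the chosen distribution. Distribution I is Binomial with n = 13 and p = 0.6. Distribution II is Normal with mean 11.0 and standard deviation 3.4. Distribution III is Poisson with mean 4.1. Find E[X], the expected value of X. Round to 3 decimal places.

6.649

Component means — I: 7.8; II: 11; III: 4.1.
E[X] = 0.26·7.8 + 0.23·11 + 0.51·4.1 = 6.649.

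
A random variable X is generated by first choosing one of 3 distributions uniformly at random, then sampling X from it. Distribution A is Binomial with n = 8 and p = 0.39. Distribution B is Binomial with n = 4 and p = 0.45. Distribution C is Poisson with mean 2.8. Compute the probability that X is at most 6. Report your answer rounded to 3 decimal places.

Conditional on each component, P(X ≤ 6): A: 0.992768; B: 1; C: 0.975589.
By total probability, P(X ≤ 6) = 0.333333·0.992768 + 0.333333·1 + 0.333333·0.975589 = 0.989452.

0.989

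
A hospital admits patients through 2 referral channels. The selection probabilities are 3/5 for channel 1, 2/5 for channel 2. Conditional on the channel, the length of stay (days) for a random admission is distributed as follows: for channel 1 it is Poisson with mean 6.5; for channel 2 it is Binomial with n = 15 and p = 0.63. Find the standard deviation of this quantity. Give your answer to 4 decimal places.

2.7179

Per component, 1: μ=6.5, E[X²]=48.75; 2: μ=9.45, E[X²]=92.799.
E[X] = 0.6·6.5 + 0.4·9.45 = 7.68.
E[X²] = 0.6·48.75 + 0.4·92.799 = 66.3696.
Var(X) = E[X²] − (E[X])² = 66.3696 − 58.9824 = 7.3872.
SD(X) = √7.3872 = 2.71794.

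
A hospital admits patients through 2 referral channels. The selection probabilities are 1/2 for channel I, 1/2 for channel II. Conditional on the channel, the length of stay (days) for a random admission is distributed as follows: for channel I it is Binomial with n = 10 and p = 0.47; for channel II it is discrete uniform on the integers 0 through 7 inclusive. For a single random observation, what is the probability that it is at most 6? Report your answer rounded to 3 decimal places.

0.874

Conditional on each channel, P(X ≤ 6): I: 0.872935; II: 0.875.
By total probability, P(X ≤ 6) = 0.5·0.872935 + 0.5·0.875 = 0.873967.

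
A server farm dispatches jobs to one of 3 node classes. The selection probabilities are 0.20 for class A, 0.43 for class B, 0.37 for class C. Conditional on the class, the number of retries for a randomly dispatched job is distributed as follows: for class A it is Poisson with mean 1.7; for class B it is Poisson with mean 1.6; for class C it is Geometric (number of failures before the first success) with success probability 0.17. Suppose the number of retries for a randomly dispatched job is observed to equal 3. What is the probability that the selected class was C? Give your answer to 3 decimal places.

0.287

Likelihoods P(X=3 | ·): A: 0.149587; B: 0.137828; C: 0.0972038.
Posterior ∝ prior × likelihood. Numerator for C: 0.37·0.0972038 = 0.0359654.
Normalizing constant: 0.2·0.149587 + 0.43·0.137828 + 0.37·0.0972038 = 0.125149.
P(C | observation) = 0.0359654 / 0.125149 = 0.287381.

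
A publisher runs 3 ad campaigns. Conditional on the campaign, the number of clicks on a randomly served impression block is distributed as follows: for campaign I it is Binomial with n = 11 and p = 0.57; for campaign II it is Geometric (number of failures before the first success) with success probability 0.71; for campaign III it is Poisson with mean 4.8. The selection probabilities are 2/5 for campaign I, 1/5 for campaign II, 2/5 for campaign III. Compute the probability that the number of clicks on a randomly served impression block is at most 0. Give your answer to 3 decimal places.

Conditional on each campaign, P(X ≤ 0): I: 9.29294e-05; II: 0.71; III: 0.00822975.
By total probability, P(X ≤ 0) = 0.4·9.29294e-05 + 0.2·0.71 + 0.4·0.00822975 = 0.145329.

0.145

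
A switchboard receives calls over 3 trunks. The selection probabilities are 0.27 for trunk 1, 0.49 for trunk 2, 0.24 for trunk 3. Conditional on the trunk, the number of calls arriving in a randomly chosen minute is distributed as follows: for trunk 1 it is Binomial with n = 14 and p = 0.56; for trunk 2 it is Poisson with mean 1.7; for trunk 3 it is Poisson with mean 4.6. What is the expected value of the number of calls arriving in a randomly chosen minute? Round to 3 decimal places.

Component means — 1: 7.84; 2: 1.7; 3: 4.6.
E[X] = 0.27·7.84 + 0.49·1.7 + 0.24·4.6 = 4.0538.

4.054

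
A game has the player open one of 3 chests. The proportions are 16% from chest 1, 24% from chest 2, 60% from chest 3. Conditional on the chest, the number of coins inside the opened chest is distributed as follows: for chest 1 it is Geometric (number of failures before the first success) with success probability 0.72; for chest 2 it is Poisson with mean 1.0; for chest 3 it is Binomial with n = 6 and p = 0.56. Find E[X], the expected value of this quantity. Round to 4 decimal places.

Component means — 1: 0.388889; 2: 1; 3: 3.36.
E[X] = 0.16·0.388889 + 0.24·1 + 0.6·3.36 = 2.31822.

2.3182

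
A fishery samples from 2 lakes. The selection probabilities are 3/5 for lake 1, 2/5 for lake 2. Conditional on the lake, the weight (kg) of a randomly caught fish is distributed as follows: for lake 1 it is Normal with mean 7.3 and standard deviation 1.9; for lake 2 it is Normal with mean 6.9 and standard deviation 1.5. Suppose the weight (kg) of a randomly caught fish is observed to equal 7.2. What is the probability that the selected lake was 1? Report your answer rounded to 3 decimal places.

Likelihoods f(7.2 | ·): 1: 0.209679; 2: 0.260695.
Posterior ∝ prior × likelihood. Numerator for 1: 0.6·0.209679 = 0.125807.
Normalizing constant: 0.6·0.209679 + 0.4·0.260695 = 0.230085.
P(1 | observation) = 0.125807 / 0.230085 = 0.546786.

0.547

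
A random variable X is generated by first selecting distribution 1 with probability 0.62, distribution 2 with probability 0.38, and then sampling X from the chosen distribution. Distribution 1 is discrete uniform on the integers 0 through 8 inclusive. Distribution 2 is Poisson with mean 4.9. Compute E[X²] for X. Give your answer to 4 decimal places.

25.0391

For each component E[X²] = Var + (mean)², giving 1: 22.6667; 2: 28.91.
Overall E[X²] = 0.62·22.6667 + 0.38·28.91 = 25.0391.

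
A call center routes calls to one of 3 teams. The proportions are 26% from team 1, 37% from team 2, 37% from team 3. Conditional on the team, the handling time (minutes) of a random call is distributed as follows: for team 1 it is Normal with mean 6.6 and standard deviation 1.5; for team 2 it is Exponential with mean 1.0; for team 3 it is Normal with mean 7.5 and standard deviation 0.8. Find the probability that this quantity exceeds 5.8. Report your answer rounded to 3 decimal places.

0.548

Conditional on each team, P(X > 5.8): 1: 0.703099; 2: 0.00302755; 3: 0.983207.
By total probability, P(X > 5.8) = 0.26·0.703099 + 0.37·0.00302755 + 0.37·0.983207 = 0.547712.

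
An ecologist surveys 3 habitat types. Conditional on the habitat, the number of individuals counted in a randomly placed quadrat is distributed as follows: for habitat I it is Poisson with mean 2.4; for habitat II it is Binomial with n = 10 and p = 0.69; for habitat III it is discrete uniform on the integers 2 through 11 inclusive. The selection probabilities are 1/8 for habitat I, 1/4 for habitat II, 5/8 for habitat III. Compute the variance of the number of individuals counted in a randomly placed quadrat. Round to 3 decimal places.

Per component, I: μ=2.4, E[X²]=8.16; II: μ=6.9, E[X²]=49.749; III: μ=6.5, E[X²]=50.5.
E[X] = 0.125·2.4 + 0.25·6.9 + 0.625·6.5 = 6.0875.
E[X²] = 0.125·8.16 + 0.25·49.749 + 0.625·50.5 = 45.0198.
Var(X) = E[X²] − (E[X])² = 45.0198 − 37.0577 = 7.96209.

7.962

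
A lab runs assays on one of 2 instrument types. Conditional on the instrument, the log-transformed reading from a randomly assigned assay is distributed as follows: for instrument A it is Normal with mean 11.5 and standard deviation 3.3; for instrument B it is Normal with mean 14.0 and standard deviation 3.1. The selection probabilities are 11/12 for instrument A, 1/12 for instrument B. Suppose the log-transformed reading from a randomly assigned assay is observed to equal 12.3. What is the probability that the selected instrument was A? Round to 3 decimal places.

Likelihoods f(12.3 | ·): A: 0.117391; B: 0.110725.
Posterior ∝ prior × likelihood. Numerator for A: 0.916667·0.117391 = 0.107608.
Normalizing constant: 0.916667·0.117391 + 0.0833333·0.110725 = 0.116835.
P(A | observation) = 0.107608 / 0.116835 = 0.921025.

0.921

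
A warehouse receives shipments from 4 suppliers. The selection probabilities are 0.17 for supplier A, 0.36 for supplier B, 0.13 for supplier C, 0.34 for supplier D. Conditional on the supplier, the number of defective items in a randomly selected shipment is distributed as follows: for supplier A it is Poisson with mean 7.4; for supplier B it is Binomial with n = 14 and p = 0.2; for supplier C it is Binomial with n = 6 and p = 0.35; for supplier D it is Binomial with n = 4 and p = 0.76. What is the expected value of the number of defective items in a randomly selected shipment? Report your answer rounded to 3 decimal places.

Component means — A: 7.4; B: 2.8; C: 2.1; D: 3.04.
E[X] = 0.17·7.4 + 0.36·2.8 + 0.13·2.1 + 0.34·3.04 = 3.5726.

3.573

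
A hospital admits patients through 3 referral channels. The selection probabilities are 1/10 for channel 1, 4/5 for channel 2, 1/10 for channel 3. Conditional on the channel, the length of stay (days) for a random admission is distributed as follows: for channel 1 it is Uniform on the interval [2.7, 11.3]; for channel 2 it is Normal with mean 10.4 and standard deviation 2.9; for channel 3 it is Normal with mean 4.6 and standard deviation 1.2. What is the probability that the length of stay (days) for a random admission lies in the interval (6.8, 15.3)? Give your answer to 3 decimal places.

Conditional on each channel, P(6.8 < X < 15.3): 1: 0.523256; 2: 0.84722; 3: 0.0333765.
By total probability, P(6.8 < X < 15.3) = 0.1·0.523256 + 0.8·0.84722 + 0.1·0.0333765 = 0.733439.

0.733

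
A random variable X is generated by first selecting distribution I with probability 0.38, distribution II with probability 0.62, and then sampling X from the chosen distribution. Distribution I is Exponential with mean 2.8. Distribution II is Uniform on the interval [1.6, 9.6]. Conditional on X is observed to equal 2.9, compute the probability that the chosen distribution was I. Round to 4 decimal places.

0.3833

Likelihoods f(2.9 | ·): I: 0.126776; II: 0.125.
Posterior ∝ prior × likelihood. Numerator for I: 0.38·0.126776 = 0.0481749.
Normalizing constant: 0.38·0.126776 + 0.62·0.125 = 0.125675.
P(I | observation) = 0.0481749 / 0.125675 = 0.383329.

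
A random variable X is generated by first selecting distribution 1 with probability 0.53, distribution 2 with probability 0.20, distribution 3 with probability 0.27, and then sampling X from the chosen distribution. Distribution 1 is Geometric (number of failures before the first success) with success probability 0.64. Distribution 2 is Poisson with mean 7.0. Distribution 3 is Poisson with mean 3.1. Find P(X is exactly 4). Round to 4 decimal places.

0.0707

Conditional on each component, P(X = 4): 1: 0.0107495; 2: 0.0912262; 3: 0.17335.
By total probability, P(X = 4) = 0.53·0.0107495 + 0.2·0.0912262 + 0.27·0.17335 = 0.0707469.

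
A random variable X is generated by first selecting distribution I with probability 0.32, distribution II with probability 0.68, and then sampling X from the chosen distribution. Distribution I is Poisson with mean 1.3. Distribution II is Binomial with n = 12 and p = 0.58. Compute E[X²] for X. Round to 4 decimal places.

For each component E[X²] = Var + (mean)², giving I: 2.99; II: 51.3648.
Overall E[X²] = 0.32·2.99 + 0.68·51.3648 = 35.8849.

35.8849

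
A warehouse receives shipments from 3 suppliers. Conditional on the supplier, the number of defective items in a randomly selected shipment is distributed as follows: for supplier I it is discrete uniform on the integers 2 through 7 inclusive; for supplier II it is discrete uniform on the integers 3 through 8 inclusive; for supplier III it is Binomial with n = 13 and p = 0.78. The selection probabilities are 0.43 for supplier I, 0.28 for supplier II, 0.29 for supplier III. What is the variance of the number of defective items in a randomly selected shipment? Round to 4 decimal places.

8.5530

Per component, I: μ=4.5, E[X²]=23.1667; II: μ=5.5, E[X²]=33.1667; III: μ=10.14, E[X²]=105.05.
E[X] = 0.43·4.5 + 0.28·5.5 + 0.29·10.14 = 6.4156.
E[X²] = 0.43·23.1667 + 0.28·33.1667 + 0.29·105.05 = 49.7129.
Var(X) = E[X²] − (E[X])² = 49.7129 − 41.1599 = 8.55303.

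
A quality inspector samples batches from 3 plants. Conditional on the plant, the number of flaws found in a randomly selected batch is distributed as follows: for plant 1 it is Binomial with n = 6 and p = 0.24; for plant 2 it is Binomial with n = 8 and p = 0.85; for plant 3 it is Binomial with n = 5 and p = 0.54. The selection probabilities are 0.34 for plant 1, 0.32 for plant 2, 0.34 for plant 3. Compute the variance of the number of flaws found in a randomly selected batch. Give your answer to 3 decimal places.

Per component, 1: μ=1.44, E[X²]=3.168; 2: μ=6.8, E[X²]=47.26; 3: μ=2.7, E[X²]=8.532.
E[X] = 0.34·1.44 + 0.32·6.8 + 0.34·2.7 = 3.5836.
E[X²] = 0.34·3.168 + 0.32·47.26 + 0.34·8.532 = 19.1012.
Var(X) = E[X²] − (E[X])² = 19.1012 − 12.8422 = 6.25901.

6.259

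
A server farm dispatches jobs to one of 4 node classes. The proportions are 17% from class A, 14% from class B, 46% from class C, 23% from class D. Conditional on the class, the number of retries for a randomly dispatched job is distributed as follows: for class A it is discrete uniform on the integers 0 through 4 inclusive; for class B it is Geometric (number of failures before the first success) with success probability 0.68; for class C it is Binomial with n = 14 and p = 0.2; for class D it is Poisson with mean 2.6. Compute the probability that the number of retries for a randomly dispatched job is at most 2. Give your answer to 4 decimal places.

0.5628

Conditional on each class, P(X ≤ 2): A: 0.6; B: 0.967232; C: 0.448051; D: 0.51843.
By total probability, P(X ≤ 2) = 0.17·0.6 + 0.14·0.967232 + 0.46·0.448051 + 0.23·0.51843 = 0.562755.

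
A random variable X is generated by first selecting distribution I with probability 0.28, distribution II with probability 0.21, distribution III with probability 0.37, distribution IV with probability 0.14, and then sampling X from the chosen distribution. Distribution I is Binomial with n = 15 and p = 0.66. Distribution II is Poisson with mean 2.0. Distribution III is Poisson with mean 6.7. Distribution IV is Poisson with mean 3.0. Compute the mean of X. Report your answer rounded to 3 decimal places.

6.091

Component means — I: 9.9; II: 2; III: 6.7; IV: 3.
E[X] = 0.28·9.9 + 0.21·2 + 0.37·6.7 + 0.14·3 = 6.091.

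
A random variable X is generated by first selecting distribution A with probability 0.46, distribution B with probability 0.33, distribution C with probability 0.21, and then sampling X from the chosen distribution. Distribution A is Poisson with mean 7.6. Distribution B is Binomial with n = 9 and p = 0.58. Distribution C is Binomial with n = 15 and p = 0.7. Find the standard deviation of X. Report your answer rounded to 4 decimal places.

2.9129

Per component, A: μ=7.6, E[X²]=65.36; B: μ=5.22, E[X²]=29.4408; C: μ=10.5, E[X²]=113.4.
E[X] = 0.46·7.6 + 0.33·5.22 + 0.21·10.5 = 7.4236.
E[X²] = 0.46·65.36 + 0.33·29.4408 + 0.21·113.4 = 63.5951.
Var(X) = E[X²] − (E[X])² = 63.5951 − 55.1098 = 8.48523.
SD(X) = √8.48523 = 2.91294.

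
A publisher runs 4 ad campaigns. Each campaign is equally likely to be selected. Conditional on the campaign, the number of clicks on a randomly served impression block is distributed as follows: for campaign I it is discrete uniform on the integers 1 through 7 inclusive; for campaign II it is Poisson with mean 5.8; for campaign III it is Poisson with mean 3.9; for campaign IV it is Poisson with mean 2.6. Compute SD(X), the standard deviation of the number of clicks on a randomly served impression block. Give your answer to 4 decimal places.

Per component, I: μ=4, E[X²]=20; II: μ=5.8, E[X²]=39.44; III: μ=3.9, E[X²]=19.11; IV: μ=2.6, E[X²]=9.36.
E[X] = 0.25·4 + 0.25·5.8 + 0.25·3.9 + 0.25·2.6 = 4.075.
E[X²] = 0.25·20 + 0.25·39.44 + 0.25·19.11 + 0.25·9.36 = 21.9775.
Var(X) = E[X²] − (E[X])² = 21.9775 − 16.6056 = 5.37187.
SD(X) = √5.37187 = 2.31773.

2.3177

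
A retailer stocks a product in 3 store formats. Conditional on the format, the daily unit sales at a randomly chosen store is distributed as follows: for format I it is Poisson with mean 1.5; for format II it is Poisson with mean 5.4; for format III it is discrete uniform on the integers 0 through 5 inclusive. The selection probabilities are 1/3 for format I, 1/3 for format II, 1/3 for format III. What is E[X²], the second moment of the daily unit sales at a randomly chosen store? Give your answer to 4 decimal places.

15.8256

For each component E[X²] = Var + (mean)², giving I: 3.75; II: 34.56; III: 9.16667.
Overall E[X²] = 0.333333·3.75 + 0.333333·34.56 + 0.333333·9.16667 = 15.8256.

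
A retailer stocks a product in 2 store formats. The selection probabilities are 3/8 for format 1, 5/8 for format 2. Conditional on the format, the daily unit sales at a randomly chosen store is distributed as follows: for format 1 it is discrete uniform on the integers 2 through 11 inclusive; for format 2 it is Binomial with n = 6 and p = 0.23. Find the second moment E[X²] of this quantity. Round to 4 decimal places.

20.7919

For each component E[X²] = Var + (mean)², giving 1: 50.5; 2: 2.967.
Overall E[X²] = 0.375·50.5 + 0.625·2.967 = 20.7919.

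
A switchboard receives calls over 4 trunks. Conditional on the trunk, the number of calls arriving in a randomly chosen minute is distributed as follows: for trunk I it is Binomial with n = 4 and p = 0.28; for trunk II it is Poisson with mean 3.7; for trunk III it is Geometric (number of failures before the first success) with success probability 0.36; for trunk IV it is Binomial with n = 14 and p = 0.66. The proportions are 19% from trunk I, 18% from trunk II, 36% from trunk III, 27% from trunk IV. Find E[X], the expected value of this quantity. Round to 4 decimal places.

Component means — I: 1.12; II: 3.7; III: 1.77778; IV: 9.24.
E[X] = 0.19·1.12 + 0.18·3.7 + 0.36·1.77778 + 0.27·9.24 = 4.0136.

4.0136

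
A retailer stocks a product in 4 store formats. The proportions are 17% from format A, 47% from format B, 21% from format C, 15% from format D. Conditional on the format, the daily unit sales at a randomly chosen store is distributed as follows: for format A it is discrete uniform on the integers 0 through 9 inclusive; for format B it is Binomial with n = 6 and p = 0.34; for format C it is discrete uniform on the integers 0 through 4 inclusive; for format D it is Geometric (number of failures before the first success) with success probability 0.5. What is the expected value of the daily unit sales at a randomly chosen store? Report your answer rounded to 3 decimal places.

2.294

Component means — A: 4.5; B: 2.04; C: 2; D: 1.
E[X] = 0.17·4.5 + 0.47·2.04 + 0.21·2 + 0.15·1 = 2.2938.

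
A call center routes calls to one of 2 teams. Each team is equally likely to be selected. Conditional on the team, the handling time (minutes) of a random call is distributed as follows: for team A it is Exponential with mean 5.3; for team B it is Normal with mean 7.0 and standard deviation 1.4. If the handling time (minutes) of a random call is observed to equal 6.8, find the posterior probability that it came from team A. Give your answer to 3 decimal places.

Likelihoods f(6.8 | ·): A: 0.0523017; B: 0.282066.
Posterior ∝ prior × likelihood. Numerator for A: 0.5·0.0523017 = 0.0261509.
Normalizing constant: 0.5·0.0523017 + 0.5·0.282066 = 0.167184.
P(A | observation) = 0.0261509 / 0.167184 = 0.15642.

0.156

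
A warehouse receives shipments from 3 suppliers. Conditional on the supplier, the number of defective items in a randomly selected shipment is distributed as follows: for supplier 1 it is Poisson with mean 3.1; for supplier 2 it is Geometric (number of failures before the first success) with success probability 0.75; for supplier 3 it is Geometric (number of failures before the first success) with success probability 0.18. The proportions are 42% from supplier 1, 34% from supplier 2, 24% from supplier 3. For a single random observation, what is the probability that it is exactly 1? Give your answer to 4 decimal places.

Conditional on each supplier, P(X = 1): 1: 0.139653; 2: 0.1875; 3: 0.1476.
By total probability, P(X = 1) = 0.42·0.139653 + 0.34·0.1875 + 0.24·0.1476 = 0.157828.

0.1578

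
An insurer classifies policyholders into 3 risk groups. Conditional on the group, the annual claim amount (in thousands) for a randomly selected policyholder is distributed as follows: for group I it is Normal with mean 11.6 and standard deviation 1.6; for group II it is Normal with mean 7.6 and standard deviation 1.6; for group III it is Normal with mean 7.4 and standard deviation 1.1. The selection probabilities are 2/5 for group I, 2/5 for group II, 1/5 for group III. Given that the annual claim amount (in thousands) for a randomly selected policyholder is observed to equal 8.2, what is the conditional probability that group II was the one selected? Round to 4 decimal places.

Likelihoods f(8.2 | ·): I: 0.0260756; II: 0.232409; III: 0.278396.
Posterior ∝ prior × likelihood. Numerator for II: 0.4·0.232409 = 0.0929638.
Normalizing constant: 0.4·0.0260756 + 0.4·0.232409 + 0.2·0.278396 = 0.159073.
P(II | observation) = 0.0929638 / 0.159073 = 0.584409.

0.5844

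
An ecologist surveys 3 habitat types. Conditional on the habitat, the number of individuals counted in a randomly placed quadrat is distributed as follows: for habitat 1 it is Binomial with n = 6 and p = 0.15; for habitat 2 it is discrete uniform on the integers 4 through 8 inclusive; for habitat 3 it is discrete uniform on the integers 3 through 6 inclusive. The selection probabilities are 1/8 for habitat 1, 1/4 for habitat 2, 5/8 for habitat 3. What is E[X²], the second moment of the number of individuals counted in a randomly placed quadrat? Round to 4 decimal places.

23.1344

For each component E[X²] = Var + (mean)², giving 1: 1.575; 2: 38; 3: 21.5.
Overall E[X²] = 0.125·1.575 + 0.25·38 + 0.625·21.5 = 23.1344.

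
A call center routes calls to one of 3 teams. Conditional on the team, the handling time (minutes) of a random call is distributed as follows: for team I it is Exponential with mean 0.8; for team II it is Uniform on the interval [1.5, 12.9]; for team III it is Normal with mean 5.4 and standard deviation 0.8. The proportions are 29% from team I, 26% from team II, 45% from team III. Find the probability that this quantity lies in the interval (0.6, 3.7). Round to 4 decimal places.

0.1919

Conditional on each team, P(0.6 < X < 3.7): I: 0.462563; II: 0.192982; III: 0.0167933.
By total probability, P(0.6 < X < 3.7) = 0.29·0.462563 + 0.26·0.192982 + 0.45·0.0167933 = 0.191876.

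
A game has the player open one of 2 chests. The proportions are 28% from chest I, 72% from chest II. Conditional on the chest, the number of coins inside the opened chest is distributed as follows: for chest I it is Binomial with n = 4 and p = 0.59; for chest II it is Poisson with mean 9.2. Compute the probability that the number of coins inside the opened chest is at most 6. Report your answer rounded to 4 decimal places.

Conditional on each chest, P(X ≤ 6): I: 1; II: 0.189165.
By total probability, P(X ≤ 6) = 0.28·1 + 0.72·0.189165 = 0.416199.

0.4162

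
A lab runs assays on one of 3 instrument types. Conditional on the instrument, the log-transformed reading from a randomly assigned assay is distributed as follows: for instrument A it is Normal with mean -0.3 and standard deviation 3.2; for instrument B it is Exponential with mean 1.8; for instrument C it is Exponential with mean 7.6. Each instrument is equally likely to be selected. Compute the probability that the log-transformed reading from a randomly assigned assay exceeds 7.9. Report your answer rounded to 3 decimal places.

0.124

Conditional on each instrument, P(X > 7.9): A: 0.00519608; B: 0.0124145; C: 0.353641.
By total probability, P(X > 7.9) = 0.333333·0.00519608 + 0.333333·0.0124145 + 0.333333·0.353641 = 0.12375.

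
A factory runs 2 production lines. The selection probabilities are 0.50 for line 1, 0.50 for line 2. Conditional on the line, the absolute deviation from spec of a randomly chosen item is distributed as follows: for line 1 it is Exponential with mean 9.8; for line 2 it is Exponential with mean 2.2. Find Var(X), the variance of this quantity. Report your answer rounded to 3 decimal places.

Per component, 1: μ=9.8, E[X²]=192.08; 2: μ=2.2, E[X²]=9.68.
E[X] = 0.5·9.8 + 0.5·2.2 = 6.
E[X²] = 0.5·192.08 + 0.5·9.68 = 100.88.
Var(X) = E[X²] − (E[X])² = 100.88 − 36 = 64.88.

64.880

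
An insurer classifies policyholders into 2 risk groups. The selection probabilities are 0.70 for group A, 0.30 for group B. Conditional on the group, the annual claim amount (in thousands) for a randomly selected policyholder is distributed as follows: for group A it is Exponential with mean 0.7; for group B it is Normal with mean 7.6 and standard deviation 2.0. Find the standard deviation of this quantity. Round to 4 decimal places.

3.3972

Per component, A: μ=0.7, E[X²]=0.98; B: μ=7.6, E[X²]=61.76.
E[X] = 0.7·0.7 + 0.3·7.6 = 2.77.
E[X²] = 0.7·0.98 + 0.3·61.76 = 19.214.
Var(X) = E[X²] − (E[X])² = 19.214 − 7.6729 = 11.5411.
SD(X) = √11.5411 = 3.39722.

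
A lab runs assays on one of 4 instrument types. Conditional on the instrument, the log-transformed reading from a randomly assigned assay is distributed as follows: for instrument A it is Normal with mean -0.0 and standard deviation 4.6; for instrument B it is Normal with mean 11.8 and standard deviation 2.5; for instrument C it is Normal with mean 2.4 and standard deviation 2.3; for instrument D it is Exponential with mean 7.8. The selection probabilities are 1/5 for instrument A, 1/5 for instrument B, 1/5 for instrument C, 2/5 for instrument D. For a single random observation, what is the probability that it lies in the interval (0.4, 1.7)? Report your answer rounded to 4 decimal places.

0.1179

Conditional on each instrument, P(0.4 < X < 1.7): A: 0.1095; B: 2.41679e-05; C: 0.188162; D: 0.145844.
By total probability, P(0.4 < X < 1.7) = 0.2·0.1095 + 0.2·2.41679e-05 + 0.2·0.188162 + 0.4·0.145844 = 0.117875.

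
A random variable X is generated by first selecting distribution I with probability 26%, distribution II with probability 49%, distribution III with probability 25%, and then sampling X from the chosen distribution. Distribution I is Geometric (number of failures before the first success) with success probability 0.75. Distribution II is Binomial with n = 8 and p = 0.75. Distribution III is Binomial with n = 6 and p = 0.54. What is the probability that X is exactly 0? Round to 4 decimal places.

Conditional on each component, P(X = 0): I: 0.75; II: 1.52588e-05; III: 0.0094743.
By total probability, P(X = 0) = 0.26·0.75 + 0.49·1.52588e-05 + 0.25·0.0094743 = 0.197376.

0.1974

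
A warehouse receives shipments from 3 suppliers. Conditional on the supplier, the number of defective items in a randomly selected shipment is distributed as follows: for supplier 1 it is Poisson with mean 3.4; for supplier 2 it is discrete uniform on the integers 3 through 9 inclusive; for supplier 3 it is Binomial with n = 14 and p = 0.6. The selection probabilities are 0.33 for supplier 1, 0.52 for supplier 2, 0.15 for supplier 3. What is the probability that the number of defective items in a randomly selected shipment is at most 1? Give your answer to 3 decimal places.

Conditional on each supplier, P(X ≤ 1): 1: 0.146842; 2: 0; 3: 5.90558e-05.
By total probability, P(X ≤ 1) = 0.33·0.146842 + 0.52·0 + 0.15·5.90558e-05 = 0.0484668.

0.048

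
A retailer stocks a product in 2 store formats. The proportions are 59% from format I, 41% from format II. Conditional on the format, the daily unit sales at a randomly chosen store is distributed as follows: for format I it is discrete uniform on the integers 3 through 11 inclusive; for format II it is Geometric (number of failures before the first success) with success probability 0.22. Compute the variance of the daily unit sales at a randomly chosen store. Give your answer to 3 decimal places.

Per component, I: μ=7, E[X²]=55.6667; II: μ=3.54545, E[X²]=28.686.
E[X] = 0.59·7 + 0.41·3.54545 = 5.58364.
E[X²] = 0.59·55.6667 + 0.41·28.686 = 44.6046.
Var(X) = E[X²] − (E[X])² = 44.6046 − 31.177 = 13.4276.

13.428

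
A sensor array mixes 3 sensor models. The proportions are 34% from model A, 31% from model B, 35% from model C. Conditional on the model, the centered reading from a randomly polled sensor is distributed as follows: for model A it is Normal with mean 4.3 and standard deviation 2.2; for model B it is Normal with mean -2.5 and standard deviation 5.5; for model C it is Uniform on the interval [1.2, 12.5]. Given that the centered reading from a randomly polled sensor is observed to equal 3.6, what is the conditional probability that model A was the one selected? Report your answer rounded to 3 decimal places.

Likelihoods f(3.6 | ·): A: 0.172387; B: 0.0392137; C: 0.0884956.
Posterior ∝ prior × likelihood. Numerator for A: 0.34·0.172387 = 0.0586114.
Normalizing constant: 0.34·0.172387 + 0.31·0.0392137 + 0.35·0.0884956 = 0.101741.
P(A | observation) = 0.0586114 / 0.101741 = 0.576084.

0.576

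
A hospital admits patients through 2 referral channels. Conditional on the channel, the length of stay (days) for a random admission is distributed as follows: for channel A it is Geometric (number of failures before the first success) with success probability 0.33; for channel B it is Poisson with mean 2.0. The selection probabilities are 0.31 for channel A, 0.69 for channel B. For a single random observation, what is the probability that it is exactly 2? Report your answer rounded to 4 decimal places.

Conditional on each channel, P(X = 2): A: 0.148137; B: 0.270671.
By total probability, P(X = 2) = 0.31·0.148137 + 0.69·0.270671 = 0.232685.

0.2327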